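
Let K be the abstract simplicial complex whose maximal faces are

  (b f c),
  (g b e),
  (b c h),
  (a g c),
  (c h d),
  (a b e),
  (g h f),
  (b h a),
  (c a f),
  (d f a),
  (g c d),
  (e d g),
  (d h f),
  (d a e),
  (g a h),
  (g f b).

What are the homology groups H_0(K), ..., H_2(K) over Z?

Take the total order a < b < c < d < e < f < g < h on the vertex set. Then K (dimension 2) consists of the simplices:

  0-simplices (8): a, b, c, d, e, f, g, h
  1-simplices (24): ab, ac, ad, ae, af, ag, ah, bc, be, bf, bg, bh, cd, cf, cg, ch, de, df, dg, dh, eg, fg, fh, gh
  2-simplices (16): abe, abh, acf, acg, ade, adf, agh, bcf, bch, beg, bfg, cdg, cdh, deg, dfh, fgh

so the chain groups are C_0 ≅ Z^8, C_1 ≅ Z^24, C_2 ≅ Z^16.

The boundary map ∂_1: C_1 → C_0 maps an edge to its endpoints' difference, ∂[p,q] = q − p. For instance
  ∂bg = g − b.
As a 8×24 matrix over Z this has rank 7, with invariant factors (1,1,1,1,1,1,1).

The boundary map ∂_2: C_2 → C_1 sends each 2-simplex [p,q,r] to [q,r] − [p,r] + [p,q]. For instance
  ∂deg = eg − dg + de,
  ∂agh = gh − ah + ag.
The resulting 24×16 matrix has rank 15, and its Smith normal form has invariant factors (1,1,1,1,1,1,1,1,1,1,1,1,1,1,1).

Now H_k = ker ∂_k / im ∂_{k+1}, so:

  H_0: rank C_0 − rank ∂_1 = 8 − 7 = 1, and the invariant factors of ∂_1 are all 1, so H_0 ≅ Z.
  H_1: rank ker ∂_1 − rank ∂_2 = (24 − 7) − 15 = 2, and the invariant factors of ∂_2 are all 1, so H_1 ≅ Z^2.
  H_2: rank ker ∂_2 − rank ∂_3 = (16 − 15) − 0 = 1, and there is no ∂_3, so H_2 ≅ Z.

(K is a triangulation of the torus T^2.)

H_0 ≅ Z,  H_1 ≅ Z^2,  H_2 ≅ Z.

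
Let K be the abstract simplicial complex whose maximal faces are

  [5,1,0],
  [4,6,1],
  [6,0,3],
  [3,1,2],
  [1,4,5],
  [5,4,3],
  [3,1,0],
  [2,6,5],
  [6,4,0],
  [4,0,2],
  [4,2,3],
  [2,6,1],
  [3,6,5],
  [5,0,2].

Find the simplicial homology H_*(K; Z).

H_0 = Z,  H_1 = Z^2,  H_2 = Z.

Fix the vertex order 0 < 1 < 2 < 3 < 4 < 5 < 6 and write every simplex with vertices in increasing order. Then dim K = 2 and the simplices of K are:

  0-simplices (7): [0], [1], [2], [3], [4], [5], [6]
  1-simplices (21): [0,1], [0,2], [0,3], [0,4], [0,5], [0,6], [1,2], [1,3], [1,4], [1,5], [1,6], [2,3], [2,4], [2,5], [2,6], [3,4], [3,5], [3,6], [4,5], [4,6], [5,6]
  2-simplices (14): [0,1,3], [0,1,5], [0,2,4], [0,2,5], [0,3,6], [0,4,6], [1,2,3], [1,2,6], [1,4,5], [1,4,6], [2,3,4], [2,5,6], [3,4,5], [3,5,6]

giving chain groups C_0 ≅ Z^7, C_1 ≅ Z^21, C_2 ≅ Z^14.

The boundary map ∂_1: C_1 → C_0 maps an edge to its endpoints' difference, ∂[p,q] = q − p.
The 7×21 boundary matrix has rank 6 and Smith normal form diag(1,1,1,1,1,1).

∂_2: C_2 → C_1 acts by ∂[p,q,r] = [q,r] − [p,r] + [p,q]. For instance
  ∂[0,3,6] = [3,6] − [0,6] + [0,3],
  ∂[1,4,5] = [4,5] − [1,5] + [1,4].
The resulting 21×14 matrix has rank 13, and its Smith normal form has invariant factors (1,1,1,1,1,1,1,1,1,1,1,1,1).

From H_k ≅ ker(∂_k) / im(∂_{k+1}) we obtain:

  H_0: rank C_0 − rank ∂_1 = 7 − 6 = 1, and the invariant factors of ∂_1 are all 1, so H_0 = Z.
  H_1: rank ker ∂_1 − rank ∂_2 = (21 − 6) − 13 = 2, and the invariant factors of ∂_2 are all 1, so H_1 = Z^2.
  H_2: rank ker ∂_2 − rank ∂_3 = (14 − 13) − 0 = 1, and there is no ∂_3, so H_2 = Z.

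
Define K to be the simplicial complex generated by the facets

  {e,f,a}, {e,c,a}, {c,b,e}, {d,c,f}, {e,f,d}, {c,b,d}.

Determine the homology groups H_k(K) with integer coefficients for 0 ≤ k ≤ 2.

Order the vertices as a < b < c < d < e < f. Listing each simplex with vertices in this order, K has dimension 2 with simplices:

  0-simplices (6): a, b, c, d, e, f
  1-simplices (12): ac, ae, af, bc, bd, be, cd, ce, cf, de, df, ef
  2-simplices (6): ace, aef, bcd, bce, cdf, def

giving chain groups C_0 ≅ Z^6, C_1 ≅ Z^12, C_2 ≅ Z^6.

∂_1: C_1 → C_0 sends each edge [p,q] (with p < q) to q − p. For instance
  ∂bd = d − b.
As a 6×12 matrix over Z this has rank 5, with invariant factors (1,1,1,1,1).

The boundary map ∂_2: C_2 → C_1 acts by ∂[p,q,r] = [q,r] − [p,r] + [p,q]. For instance
  ∂cdf = df − cf + cd,
  ∂bcd = cd − bd + bc.
The 12×6 boundary matrix has rank 6 and Smith normal form diag(1,1,1,1,1,1).

Computing H_k = (kernel of ∂_k) / (image of ∂_{k+1}):

  H_0: rank C_0 − rank ∂_1 = 6 − 5 = 1, and the invariant factors of ∂_1 are all 1, so H_0 = Z.
  H_1: rank ker ∂_1 − rank ∂_2 = (12 − 5) − 6 = 1, and the invariant factors of ∂_2 are all 1, so H_1 = Z.
  H_2: rank ker ∂_2 − rank ∂_3 = (6 − 6) − 0 = 0, and there is no ∂_3, so H_2 = 0.

As a check, the Euler characteristic is 6 − 12 + 6 = 0, which agrees with 1 − 1 + 0 = 0.
(K is a triangulation of the cylinder S^1 x I.)

H_0 = Z,  H_1 = Z,  H_2 = 0.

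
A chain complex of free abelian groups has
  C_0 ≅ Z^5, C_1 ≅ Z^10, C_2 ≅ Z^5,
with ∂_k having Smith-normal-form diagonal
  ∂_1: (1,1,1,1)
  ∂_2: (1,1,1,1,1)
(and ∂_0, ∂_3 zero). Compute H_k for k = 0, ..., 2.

H_0: b_0 = 5 − 0 − 4 = 1; torsion from ∂_1 factors > 1: none. So H_0 ≅ Z.
H_1: b_1 = 10 − 4 − 5 = 1; torsion from ∂_2 factors > 1: none. So H_1 ≅ Z.
H_2: b_2 = 5 − 5 − 0 = 0; torsion from ∂_3 factors > 1: none. So H_2 ≅ 0.

H_0 ≅ Z,  H_1 ≅ Z,  H_2 = 0.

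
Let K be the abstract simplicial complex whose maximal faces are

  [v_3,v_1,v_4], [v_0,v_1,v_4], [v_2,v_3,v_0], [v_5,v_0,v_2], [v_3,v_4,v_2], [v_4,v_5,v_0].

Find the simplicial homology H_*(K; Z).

Order the vertices as v_0 < v_1 < v_2 < v_3 < v_4 < v_5. Listing each simplex with vertices in this order, K has dimension 2 with simplices:

  0-simplices (6): [v_0], [v_1], [v_2], [v_3], [v_4], [v_5]
  1-simplices (12): [v_0,v_1], [v_0,v_2], [v_0,v_3], [v_0,v_4], [v_0,v_5], [v_1,v_3], [v_1,v_4], [v_2,v_3], [v_2,v_4], [v_2,v_5], [v_3,v_4], [v_4,v_5]
  2-simplices (6): [v_0,v_1,v_4], [v_0,v_2,v_3], [v_0,v_2,v_5], [v_0,v_4,v_5], [v_1,v_3,v_4], [v_2,v_3,v_4]

so the chain groups are C_0 ≅ Z^6, C_1 ≅ Z^12, C_2 ≅ Z^6.

Boundary ∂_1: C_1 → C_0 is given by ∂[p,q] = [q] − [p].
The 6×12 boundary matrix has rank 5 and Smith normal form diag(1,1,1,1,1).

The boundary map ∂_2: C_2 → C_1 acts by ∂[p,q,r] = [q,r] − [p,r] + [p,q]. For instance
  ∂[v_0,v_4,v_5] = [v_4,v_5] − [v_0,v_5] + [v_0,v_4],
  ∂[v_1,v_3,v_4] = [v_3,v_4] − [v_1,v_4] + [v_1,v_3].
The 12×6 boundary matrix has rank 6 and Smith normal form diag(1,1,1,1,1,1).

From H_k ≅ ker(∂_k) / im(∂_{k+1}) we obtain:

  H_0: rank C_0 − rank ∂_1 = 6 − 5 = 1, and the invariant factors of ∂_1 are all 1, so H_0 = Z.
  H_1: rank ker ∂_1 − rank ∂_2 = (12 − 5) − 6 = 1, and the invariant factors of ∂_2 are all 1, so H_1 = Z.
  H_2: rank ker ∂_2 − rank ∂_3 = (6 − 6) − 0 = 0, and there is no ∂_3, so H_2 = 0.

(K is a triangulation of the cylinder S^1 x I.)

H_0 = Z,  H_1 = Z,  H_2 = 0.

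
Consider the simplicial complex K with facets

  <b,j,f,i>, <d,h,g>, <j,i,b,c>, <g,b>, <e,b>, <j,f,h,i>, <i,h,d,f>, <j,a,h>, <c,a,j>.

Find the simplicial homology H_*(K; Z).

H_0 = Z,  H_1 = Z,  H_2 = 0,  H_3 = 0.

Take the total order a < b < c < d < e < f < g < h < i < j on the vertex set. Then K (dimension 3) consists of the simplices:

  0-simplices (10): a, b, c, d, e, f, g, h, i, j
  1-simplices (22): ac, ah, aj, bc, be, bf, bg, bi, bj, ci, cj, df, dg, dh, di, fh, fi, fj, gh, hi, hj, ij
  2-simplices (16): acj, ahj, bci, bcj, bfi, bfj, bij, cij, dfh, dfi, dgh, dhi, fhi, fhj, fij, hij
  3-simplices (4): bcij, bfij, dfhi, fhij

so the chain groups are C_0 ≅ Z^10, C_1 ≅ Z^22, C_2 ≅ Z^16, C_3 ≅ Z^4.

The boundary map ∂_1: C_1 → C_0 sends each edge [p,q] (with p < q) to q − p. For instance
  ∂df = f − d.
As a 10×22 matrix over Z this has rank 9, with invariant factors (1,1,1,1,1,1,1,1,1).

Boundary ∂_2: C_2 → C_1 sends each 2-simplex [p,q,r] to [q,r] − [p,r] + [p,q]. For instance
  ∂cij = ij − cj + ci,
  ∂ahj = hj − aj + ah.
The 22×16 boundary matrix has rank 12 and Smith normal form diag(1,1,1,1,1,1,1,1,1,1,1,1).

The boundary map ∂_3: C_3 → C_2 sends each 3-simplex σ to the alternating sum Σ_i (−1)^i (σ with its i-th vertex removed). For instance
  ∂bfij = fij − bij + bfj − bfi,
  ∂fhij = hij − fij + fhj − fhi.
This gives a 16×4 integer matrix of rank 4; reducing to Smith normal form yields diagonal entries (1,1,1,1).

Computing H_k = (kernel of ∂_k) / (image of ∂_{k+1}):

  H_0: rank C_0 − rank ∂_1 = 10 − 9 = 1, and the invariant factors of ∂_1 are all 1, so H_0 ≅ Z.
  H_1: rank ker ∂_1 − rank ∂_2 = (22 − 9) − 12 = 1, and the invariant factors of ∂_2 are all 1, so H_1 ≅ Z.
  H_2: rank ker ∂_2 − rank ∂_3 = (16 − 12) − 4 = 0, and the invariant factors of ∂_3 are all 1, so H_2 ≅ 0.
  H_3: rank ker ∂_3 − rank ∂_4 = (4 − 4) − 0 = 0, and there is no ∂_4, so H_3 ≅ 0.

As a check, the Euler characteristic is 10 − 22 + 16 − 4 = 0, which agrees with 1 − 1 + 0 − 0 = 0.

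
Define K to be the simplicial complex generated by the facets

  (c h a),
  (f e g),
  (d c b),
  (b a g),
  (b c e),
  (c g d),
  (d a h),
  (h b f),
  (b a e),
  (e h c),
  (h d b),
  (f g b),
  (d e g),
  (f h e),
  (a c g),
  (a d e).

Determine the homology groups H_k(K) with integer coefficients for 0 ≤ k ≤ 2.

We work with the vertex ordering a < b < c < d < e < f < g < h. The simplices of K, each written with vertices in increasing order, are:

  0-simplices (8): a, b, c, d, e, f, g, h
  1-simplices (24): ab, ac, ad, ae, ag, ah, bc, bd, be, bf, bg, bh, cd, ce, cg, ch, de, dg, dh, ef, eg, eh, fg, fh
  2-simplices (16): abe, abg, acg, ach, ade, adh, bcd, bce, bdh, bfg, bfh, cdg, ceh, deg, efg, efh

Hence C_0 ≅ Z^8, C_1 ≅ Z^24, C_2 ≅ Z^16.

Boundary ∂_1: C_1 → C_0 maps an edge to its endpoints' difference, ∂[p,q] = q − p. For instance
  ∂ad = d − a.
The resulting 8×24 matrix has rank 7, and its Smith normal form has invariant factors (1,1,1,1,1,1,1).

∂_2: C_2 → C_1 maps a triangle to the signed sum of its edges. For instance
  ∂bfg = fg − bg + bf,
  ∂acg = cg − ag + ac.
The 24×16 boundary matrix has rank 15 and Smith normal form diag(1,1,1,1,1,1,1,1,1,1,1,1,1,1,1).

Computing H_k = (kernel of ∂_k) / (image of ∂_{k+1}):

  H_0: rank C_0 − rank ∂_1 = 8 − 7 = 1, and the invariant factors of ∂_1 are all 1, so H_0 ≅ Z.
  H_1: rank ker ∂_1 − rank ∂_2 = (24 − 7) − 15 = 2, and the invariant factors of ∂_2 are all 1, so H_1 ≅ Z^2.
  H_2: rank ker ∂_2 − rank ∂_3 = (16 − 15) − 0 = 1, and there is no ∂_3, so H_2 ≅ Z.

As a check, the Euler characteristic is 8 − 24 + 16 = 0, which agrees with 1 − 2 + 1 = 0.

H_0 ≅ Z,  H_1 ≅ Z^2,  H_2 ≅ Z.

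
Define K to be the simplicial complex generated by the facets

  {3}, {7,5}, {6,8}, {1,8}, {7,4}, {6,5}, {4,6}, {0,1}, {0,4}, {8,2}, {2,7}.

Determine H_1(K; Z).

We work with the vertex ordering 0 < 1 < 2 < 3 < 4 < 5 < 6 < 7 < 8. The simplices of K, each written with vertices in increasing order, are:

  0-simplices (9): [0], [1], [2], [3], [4], [5], [6], [7], [8]
  1-simplices (10): [0,1], [0,4], [1,8], [2,7], [2,8], [4,6], [4,7], [5,6], [5,7], [6,8]

giving chain groups C_0 ≅ Z^9, C_1 ≅ Z^10.

The boundary map ∂_1: C_1 → C_0 sends each edge [p,q] (with p < q) to q − p. For instance
  ∂[0,4] = [4] − [0].
As a 9×10 matrix over Z this has rank 7, with invariant factors (1,1,1,1,1,1,1).

From H_k ≅ ker(∂_k) / im(∂_{k+1}) we obtain:

  H_1: rank ker ∂_1 − rank ∂_2 = (10 − 7) − 0 = 3, and there is no ∂_2, so H_1 = Z^3.

H_1 = Z^3.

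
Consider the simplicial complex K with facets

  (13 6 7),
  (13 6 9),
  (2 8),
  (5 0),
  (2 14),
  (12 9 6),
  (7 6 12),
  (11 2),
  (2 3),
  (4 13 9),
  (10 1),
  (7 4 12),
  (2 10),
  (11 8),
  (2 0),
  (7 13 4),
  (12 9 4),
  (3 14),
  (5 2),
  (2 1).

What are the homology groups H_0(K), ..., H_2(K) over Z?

H_0 = Z^2,  H_1 = Z^4,  H_2 = Z.

Order the vertices as 0 < 1 < 2 < 3 < 4 < 5 < 6 < 7 < 8 < 9 < 10 < 11 < 12 < 13 < 14. Listing each simplex with vertices in this order, K has dimension 2 with simplices:

  0-simplices (15): [0], [1], [2], [3], [4], [5], [6], [7], [8], [9], [10], [11], [12], [13], [14]
  1-simplices (24): (24 of them)
  2-simplices (8): [4,7,12], [4,7,13], [4,9,12], [4,9,13], [6,7,12], [6,7,13], [6,9,12], [6,9,13]

Hence C_0 ≅ Z^15, C_1 ≅ Z^24, C_2 ≅ Z^8.

∂_1: C_1 → C_0 is given by ∂[p,q] = [q] − [p].
The 15×24 boundary matrix has rank 13 and Smith normal form diag(1,1,1,1,1,1,1,1,1,1,1,1,1).

Boundary ∂_2: C_2 → C_1 acts by ∂[p,q,r] = [q,r] − [p,r] + [p,q]. For instance
  ∂[4,9,12] = [9,12] − [4,12] + [4,9],
  ∂[6,9,12] = [9,12] − [6,12] + [6,9].
As a 24×8 matrix over Z this has rank 7, with invariant factors (1,1,1,1,1,1,1).

Reading off H_k = ker ∂_k / im ∂_{k+1}:

  H_0: rank C_0 − rank ∂_1 = 15 − 13 = 2, and the invariant factors of ∂_1 are all 1, so H_0 ≅ Z^2.
  H_1: rank ker ∂_1 − rank ∂_2 = (24 − 13) − 7 = 4, and the invariant factors of ∂_2 are all 1, so H_1 ≅ Z^4.
  H_2: rank ker ∂_2 − rank ∂_3 = (8 − 7) − 0 = 1, and there is no ∂_3, so H_2 ≅ Z.

As a check, the Euler characteristic is 15 − 24 + 8 = -1, which agrees with 2 − 4 + 1 = -1.
(K is a triangulation of the disjoint union of a wedge of 4 circles and the 2-sphere S^2.)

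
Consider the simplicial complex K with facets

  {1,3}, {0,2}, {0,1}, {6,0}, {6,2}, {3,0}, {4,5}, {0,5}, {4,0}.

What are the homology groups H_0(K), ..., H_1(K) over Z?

H_0 ≅ Z,  H_1 ≅ Z^3.

Order the vertices as 0 < 1 < 2 < 3 < 4 < 5 < 6. Listing each simplex with vertices in this order, K has dimension 1 with simplices:

  0-simplices (7): [0], [1], [2], [3], [4], [5], [6]
  1-simplices (9): [0,1], [0,2], [0,3], [0,4], [0,5], [0,6], [1,3], [2,6], [4,5]

giving chain groups C_0 ≅ Z^7, C_1 ≅ Z^9.

∂_1: C_1 → C_0 sends each edge [p,q] (with p < q) to q − p. For instance
  ∂[2,6] = [6] − [2].
This gives a 7×9 integer matrix of rank 6; reducing to Smith normal form yields diagonal entries (1,1,1,1,1,1).

From H_k ≅ ker(∂_k) / im(∂_{k+1}) we obtain:

  H_0: rank C_0 − rank ∂_1 = 7 − 6 = 1, and the invariant factors of ∂_1 are all 1, so H_0 = Z.
  H_1: rank ker ∂_1 − rank ∂_2 = (9 − 6) − 0 = 3, and there is no ∂_2, so H_1 = Z^3.

As a check, the Euler characteristic is 7 − 9 = -2, which agrees with 1 − 3 = -2.
(K is a triangulation of a wedge of 3 circles.)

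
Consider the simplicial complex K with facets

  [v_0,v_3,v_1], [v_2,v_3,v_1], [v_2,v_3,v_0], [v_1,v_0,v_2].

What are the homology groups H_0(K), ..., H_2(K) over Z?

Take the total order v_0 < v_1 < v_2 < v_3 on the vertex set. Then K (dimension 2) consists of the simplices:

  0-simplices (4): [v_0], [v_1], [v_2], [v_3]
  1-simplices (6): [v_0,v_1], [v_0,v_2], [v_0,v_3], [v_1,v_2], [v_1,v_3], [v_2,v_3]
  2-simplices (4): [v_0,v_1,v_2], [v_0,v_1,v_3], [v_0,v_2,v_3], [v_1,v_2,v_3]

so the chain groups are C_0 ≅ Z^4, C_1 ≅ Z^6, C_2 ≅ Z^4.

∂_1: C_1 → C_0 maps an edge to its endpoints' difference, ∂[p,q] = q − p. For instance
  ∂[v_0,v_3] = [v_3] − [v_0].
The resulting 4×6 matrix has rank 3, and its Smith normal form has invariant factors (1,1,1).

Boundary ∂_2: C_2 → C_1 maps a triangle to the signed sum of its edges. For instance
  ∂[v_0,v_2,v_3] = [v_2,v_3] − [v_0,v_3] + [v_0,v_2],
  ∂[v_1,v_2,v_3] = [v_2,v_3] − [v_1,v_3] + [v_1,v_2].
This gives a 6×4 integer matrix of rank 3; reducing to Smith normal form yields diagonal entries (1,1,1).

Reading off H_k = ker ∂_k / im ∂_{k+1}:

  H_0: rank C_0 − rank ∂_1 = 4 − 3 = 1, and the invariant factors of ∂_1 are all 1, so H_0 = Z.
  H_1: rank ker ∂_1 − rank ∂_2 = (6 − 3) − 3 = 0, and the invariant factors of ∂_2 are all 1, so H_1 = 0.
  H_2: rank ker ∂_2 − rank ∂_3 = (4 − 3) − 0 = 1, and there is no ∂_3, so H_2 = Z.

As a check, the Euler characteristic is 4 − 6 + 4 = 2, which agrees with 1 − 0 + 1 = 2.
(K is a triangulation of the 2-sphere S^2.)

H_0 = Z,  H_1 = 0,  H_2 = Z.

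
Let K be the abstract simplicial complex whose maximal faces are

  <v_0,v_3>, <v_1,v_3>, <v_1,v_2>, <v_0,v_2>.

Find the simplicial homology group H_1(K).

We work with the vertex ordering v_0 < v_1 < v_2 < v_3. The simplices of K, each written with vertices in increasing order, are:

  0-simplices (4): [v_0], [v_1], [v_2], [v_3]
  1-simplices (4): [v_0,v_2], [v_0,v_3], [v_1,v_2], [v_1,v_3]

so the chain groups are C_0 ≅ Z^4, C_1 ≅ Z^4.

Boundary ∂_1: C_1 → C_0 sends each edge [p,q] (with p < q) to q − p. For instance
  ∂[v_1,v_3] = [v_3] − [v_1].
The resulting 4×4 matrix has rank 3, and its Smith normal form has invariant factors (1,1,1).

Now H_k = ker ∂_k / im ∂_{k+1}, so:

  H_1: rank ker ∂_1 − rank ∂_2 = (4 − 3) − 0 = 1, and there is no ∂_2, so H_1 = Z.

H_1 = Z.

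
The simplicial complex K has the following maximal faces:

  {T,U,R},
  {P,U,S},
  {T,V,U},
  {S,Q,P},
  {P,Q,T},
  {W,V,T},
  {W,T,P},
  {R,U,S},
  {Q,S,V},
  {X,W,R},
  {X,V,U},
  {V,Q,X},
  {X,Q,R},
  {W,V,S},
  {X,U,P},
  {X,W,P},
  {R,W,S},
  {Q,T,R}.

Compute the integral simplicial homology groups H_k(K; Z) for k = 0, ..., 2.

H_0 = Z,  H_1 = Z^2,  H_2 = Z.

Take the total order P < Q < R < S < T < U < V < W < X on the vertex set. Then K (dimension 2) consists of the simplices:

  0-simplices (9): P, Q, R, S, T, U, V, W, X
  1-simplices (27): PQ, PS, PT, PU, PW, PX, QR, QS, QT, QV, QX, RS, RT, RU, RW, RX, SU, SV, SW, TU, TV, TW, UV, UX, VW, VX, WX
  2-simplices (18): PQS, PQT, PSU, PTW, PUX, PWX, QRT, QRX, QSV, QVX, RSU, RSW, RTU, RWX, SVW, TUV, TVW, UVX

so the chain groups are C_0 ≅ Z^9, C_1 ≅ Z^27, C_2 ≅ Z^18.

The boundary map ∂_1: C_1 → C_0 is given by ∂[p,q] = [q] − [p]. For instance
  ∂QT = T − Q.
The resulting 9×27 matrix has rank 8, and its Smith normal form has invariant factors (1,1,1,1,1,1,1,1).

Boundary ∂_2: C_2 → C_1 maps a triangle to the signed sum of its edges. For instance
  ∂PQS = QS − PS + PQ,
  ∂RSU = SU − RU + RS.
The resulting 27×18 matrix has rank 17, and its Smith normal form has invariant factors (1,1,1,1,1,1,1,1,1,1,1,1,1,1,1,1,1).

Reading off H_k = ker ∂_k / im ∂_{k+1}:

  H_0: rank C_0 − rank ∂_1 = 9 − 8 = 1, and the invariant factors of ∂_1 are all 1, so H_0 = Z.
  H_1: rank ker ∂_1 − rank ∂_2 = (27 − 8) − 17 = 2, and the invariant factors of ∂_2 are all 1, so H_1 = Z^2.
  H_2: rank ker ∂_2 − rank ∂_3 = (18 − 17) − 0 = 1, and there is no ∂_3, so H_2 = Z.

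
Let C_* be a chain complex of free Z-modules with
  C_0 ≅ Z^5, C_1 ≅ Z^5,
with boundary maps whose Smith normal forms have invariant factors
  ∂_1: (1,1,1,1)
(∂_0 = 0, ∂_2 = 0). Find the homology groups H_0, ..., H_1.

H_0: b_0 = 5 − 0 − 4 = 1; torsion from ∂_1 factors > 1: none. So H_0 ≅ Z.
H_1: b_1 = 5 − 4 − 0 = 1; torsion from ∂_2 factors > 1: none. So H_1 ≅ Z.

H_0 ≅ Z,  H_1 ≅ Z.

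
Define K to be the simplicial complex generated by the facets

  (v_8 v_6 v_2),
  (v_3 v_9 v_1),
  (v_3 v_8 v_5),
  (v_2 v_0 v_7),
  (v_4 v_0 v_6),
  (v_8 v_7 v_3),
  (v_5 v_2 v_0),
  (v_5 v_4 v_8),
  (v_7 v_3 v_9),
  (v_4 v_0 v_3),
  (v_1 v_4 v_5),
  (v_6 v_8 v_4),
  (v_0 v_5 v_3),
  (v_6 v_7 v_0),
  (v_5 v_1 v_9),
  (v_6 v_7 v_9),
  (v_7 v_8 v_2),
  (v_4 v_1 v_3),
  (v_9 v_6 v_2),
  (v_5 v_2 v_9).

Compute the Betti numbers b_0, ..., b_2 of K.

b_0 = 1, b_1 = 1, b_2 = 0.

Order the vertices as v_0 < v_1 < v_2 < v_3 < v_4 < v_5 < v_6 < v_7 < v_8 < v_9. Listing each simplex with vertices in this order, K has dimension 2 with simplices:

  0-simplices (10): [v_0], [v_1], [v_2], [v_3], [v_4], [v_5], [v_6], [v_7], [v_8], [v_9]
  1-simplices (30): (30 of them)
  2-simplices (20): (20 of them)

giving chain groups C_0 ≅ Z^10, C_1 ≅ Z^30, C_2 ≅ Z^20.

The boundary map ∂_1: C_1 → C_0 maps an edge to its endpoints' difference, ∂[p,q] = q − p.
As a 10×30 matrix over Z this has rank 9, with invariant factors (1,1,1,1,1,1,1,1,1).

∂_2: C_2 → C_1 acts by ∂[p,q,r] = [q,r] − [p,r] + [p,q]. For instance
  ∂[v_3,v_7,v_8] = [v_7,v_8] − [v_3,v_8] + [v_3,v_7],
  ∂[v_0,v_4,v_6] = [v_4,v_6] − [v_0,v_6] + [v_0,v_4].
As a 30×20 matrix over Z this has rank 20, with invariant factors (1,1,1,1,1,1,1,1,1,1,1,1,1,1,1,1,1,1,1,2).

From H_k ≅ ker(∂_k) / im(∂_{k+1}) we obtain:

  H_0: rank C_0 − rank ∂_1 = 10 − 9 = 1, and the invariant factors of ∂_1 are all 1, so H_0 ≅ Z.
  H_1: rank ker ∂_1 − rank ∂_2 = (30 − 9) − 20 = 1, and ∂_2 has invariant factor 2 > 1, so H_1 ≅ Z ⊕ Z_2.
  H_2: rank ker ∂_2 − rank ∂_3 = (20 − 20) − 0 = 0, and there is no ∂_3, so H_2 ≅ 0.

Hence the Betti numbers are b_0 = 1, b_1 = 1, b_2 = 0.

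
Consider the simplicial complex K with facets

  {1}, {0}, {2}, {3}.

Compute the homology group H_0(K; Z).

H_0 ≅ Z^4.

Take the total order 0 < 1 < 2 < 3 on the vertex set. Then K (dimension 0) consists of the simplices:

  0-simplices (4): [0], [1], [2], [3]

Hence C_0 ≅ Z^4.

Now H_k = ker ∂_k / im ∂_{k+1}, so:

  H_0: rank C_0 − rank ∂_1 = 4 − 0 = 4, and there is no ∂_1, so H_0 = Z^4.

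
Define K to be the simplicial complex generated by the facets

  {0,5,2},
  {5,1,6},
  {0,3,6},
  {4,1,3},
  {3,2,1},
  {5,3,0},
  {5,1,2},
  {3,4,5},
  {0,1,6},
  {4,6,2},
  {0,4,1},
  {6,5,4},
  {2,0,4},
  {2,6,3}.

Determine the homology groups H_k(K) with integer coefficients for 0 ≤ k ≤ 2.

H_0 = Z,  H_1 = Z^2,  H_2 = Z.

K has 7 vertices, 21 edges, 14 triangles.
rank ∂_0 = 0, rank ∂_1 = 6 ⇒ b_0 = 7 − 0 − 6 = 1; all invariant factors of ∂_1 are 1 so no torsion. So H_0 ≅ Z.
rank ∂_1 = 6, rank ∂_2 = 13 ⇒ b_1 = 21 − 6 − 13 = 2; all invariant factors of ∂_2 are 1 so no torsion. So H_1 ≅ Z^2.
rank ∂_2 = 13, rank ∂_3 = 0 ⇒ b_2 = 14 − 13 − 0 = 1. So H_2 ≅ Z.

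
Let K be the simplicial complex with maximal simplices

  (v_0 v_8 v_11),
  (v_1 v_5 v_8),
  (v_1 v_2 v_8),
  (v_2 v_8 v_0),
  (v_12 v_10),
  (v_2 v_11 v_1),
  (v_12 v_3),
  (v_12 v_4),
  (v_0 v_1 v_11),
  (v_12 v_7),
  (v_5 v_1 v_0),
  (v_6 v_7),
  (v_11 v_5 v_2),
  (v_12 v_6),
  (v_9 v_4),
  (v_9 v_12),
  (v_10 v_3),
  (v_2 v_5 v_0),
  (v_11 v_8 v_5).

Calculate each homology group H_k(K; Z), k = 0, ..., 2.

Order the vertices as v_0 < v_1 < v_2 < v_3 < v_4 < v_5 < v_6 < v_7 < v_8 < v_9 < v_10 < v_11 < v_12. Listing each simplex with vertices in this order, K has dimension 2 with simplices:

  0-simplices (13): [v_0], [v_1], [v_2], [v_3], [v_4], [v_5], [v_6], [v_7], [v_8], [v_9], [v_10], [v_11], [v_12]
  1-simplices (24): (24 of them)
  2-simplices (10): [v_0,v_1,v_5], [v_0,v_1,v_11], [v_0,v_2,v_5], [v_0,v_2,v_8], [v_0,v_8,v_11], [v_1,v_2,v_8], [v_1,v_2,v_11], [v_1,v_5,v_8], [v_2,v_5,v_11], [v_5,v_8,v_11]

Hence C_0 ≅ Z^13, C_1 ≅ Z^24, C_2 ≅ Z^10.

Boundary ∂_1: C_1 → C_0 is given by ∂[p,q] = [q] − [p]. For instance
  ∂[v_0,v_2] = [v_2] − [v_0].
The resulting 13×24 matrix has rank 11, and its Smith normal form has invariant factors (1,1,1,1,1,1,1,1,1,1,1).

∂_2: C_2 → C_1 sends each 2-simplex [p,q,r] to [q,r] − [p,r] + [p,q]. For instance
  ∂[v_1,v_2,v_8] = [v_2,v_8] − [v_1,v_8] + [v_1,v_2],
  ∂[v_2,v_5,v_11] = [v_5,v_11] − [v_2,v_11] + [v_2,v_5].
As a 24×10 matrix over Z this has rank 10, with invariant factors (1,1,1,1,1,1,1,1,1,2).

From H_k ≅ ker(∂_k) / im(∂_{k+1}) we obtain:

  H_0: rank C_0 − rank ∂_1 = 13 − 11 = 2, and the invariant factors of ∂_1 are all 1, so H_0 ≅ Z^2.
  H_1: rank ker ∂_1 − rank ∂_2 = (24 − 11) − 10 = 3, and ∂_2 has invariant factor 2 > 1, so H_1 ≅ Z^3 ⊕ Z_2.
  H_2: rank ker ∂_2 − rank ∂_3 = (10 − 10) − 0 = 0, and there is no ∂_3, so H_2 ≅ 0.

As a check, the Euler characteristic is 13 − 24 + 10 = -1, which agrees with 2 − 3 + 0 = -1.

H_0 ≅ Z^2,  H_1 ≅ Z^3 ⊕ Z_2,  H_2 = 0.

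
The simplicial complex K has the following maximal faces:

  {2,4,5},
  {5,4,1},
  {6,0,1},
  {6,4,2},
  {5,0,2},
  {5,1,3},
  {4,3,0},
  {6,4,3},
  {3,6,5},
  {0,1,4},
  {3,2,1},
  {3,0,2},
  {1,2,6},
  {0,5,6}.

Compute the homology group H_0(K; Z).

H_0 ≅ Z.

We work with the vertex ordering 0 < 1 < 2 < 3 < 4 < 5 < 6. The simplices of K, each written with vertices in increasing order, are:

  0-simplices (7): [0], [1], [2], [3], [4], [5], [6]
  1-simplices (21): [0,1], [0,2], [0,3], [0,4], [0,5], [0,6], [1,2], [1,3], [1,4], [1,5], [1,6], [2,3], [2,4], [2,5], [2,6], [3,4], [3,5], [3,6], [4,5], [4,6], [5,6]
  2-simplices (14): [0,1,4], [0,1,6], [0,2,3], [0,2,5], [0,3,4], [0,5,6], [1,2,3], [1,2,6], [1,3,5], [1,4,5], [2,4,5], [2,4,6], [3,4,6], [3,5,6]

giving chain groups C_0 ≅ Z^7, C_1 ≅ Z^21, C_2 ≅ Z^14.

∂_1: C_1 → C_0 sends each edge [p,q] (with p < q) to q − p. For instance
  ∂[1,3] = [3] − [1].
The 7×21 boundary matrix has rank 6 and Smith normal form diag(1,1,1,1,1,1).

∂_2: C_2 → C_1 acts by ∂[p,q,r] = [q,r] − [p,r] + [p,q]. For instance
  ∂[0,2,5] = [2,5] − [0,5] + [0,2],
  ∂[0,5,6] = [5,6] − [0,6] + [0,5].
As a 21×14 matrix over Z this has rank 13, with invariant factors (1,1,1,1,1,1,1,1,1,1,1,1,1).

Reading off H_k = ker ∂_k / im ∂_{k+1}:

  H_0: rank C_0 − rank ∂_1 = 7 − 6 = 1, and the invariant factors of ∂_1 are all 1, so H_0 ≅ Z.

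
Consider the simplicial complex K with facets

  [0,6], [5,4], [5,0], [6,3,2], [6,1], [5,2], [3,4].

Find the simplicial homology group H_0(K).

Order the vertices as 0 < 1 < 2 < 3 < 4 < 5 < 6. Listing each simplex with vertices in this order, K has dimension 2 with simplices:

  0-simplices (7): [0], [1], [2], [3], [4], [5], [6]
  1-simplices (9): [0,5], [0,6], [1,6], [2,3], [2,5], [2,6], [3,4], [3,6], [4,5]
  2-simplices (1): [2,3,6]

so the chain groups are C_0 ≅ Z^7, C_1 ≅ Z^9, C_2 ≅ Z^1.

∂_1: C_1 → C_0 maps an edge to its endpoints' difference, ∂[p,q] = q − p. For instance
  ∂[4,5] = [5] − [4].
The resulting 7×9 matrix has rank 6, and its Smith normal form has invariant factors (1,1,1,1,1,1).

The boundary map ∂_2: C_2 → C_1 sends each 2-simplex [p,q,r] to [q,r] − [p,r] + [p,q]. For instance
  ∂[2,3,6] = [3,6] − [2,6] + [2,3].
The resulting 9×1 matrix has rank 1, and its Smith normal form has invariant factors (1).

Computing H_k = (kernel of ∂_k) / (image of ∂_{k+1}):

  H_0: rank C_0 − rank ∂_1 = 7 − 6 = 1, and the invariant factors of ∂_1 are all 1, so H_0 = Z.

H_0 ≅ Z.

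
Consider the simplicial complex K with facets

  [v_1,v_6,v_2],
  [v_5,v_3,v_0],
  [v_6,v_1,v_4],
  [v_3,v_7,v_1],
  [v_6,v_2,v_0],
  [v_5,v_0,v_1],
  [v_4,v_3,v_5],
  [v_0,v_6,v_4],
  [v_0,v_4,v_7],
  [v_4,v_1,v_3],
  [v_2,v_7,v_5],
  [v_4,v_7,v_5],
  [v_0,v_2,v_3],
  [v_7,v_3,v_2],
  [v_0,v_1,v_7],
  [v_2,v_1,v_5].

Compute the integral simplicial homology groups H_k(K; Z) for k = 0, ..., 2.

Fix the vertex order v_0 < v_1 < v_2 < v_3 < v_4 < v_5 < v_6 < v_7 and write every simplex with vertices in increasing order. Then dim K = 2 and the simplices of K are:

  0-simplices (8): [v_0], [v_1], [v_2], [v_3], [v_4], [v_5], [v_6], [v_7]
  1-simplices (24): (24 of them)
  2-simplices (16): (16 of them)

Hence C_0 ≅ Z^8, C_1 ≅ Z^24, C_2 ≅ Z^16.

The boundary map ∂_1: C_1 → C_0 sends each edge [p,q] (with p < q) to q − p. For instance
  ∂[v_3,v_5] = [v_5] − [v_3].
This gives a 8×24 integer matrix of rank 7; reducing to Smith normal form yields diagonal entries (1,1,1,1,1,1,1).

∂_2: C_2 → C_1 maps a triangle to the signed sum of its edges. For instance
  ∂[v_1,v_2,v_6] = [v_2,v_6] − [v_1,v_6] + [v_1,v_2],
  ∂[v_2,v_3,v_7] = [v_3,v_7] − [v_2,v_7] + [v_2,v_3].
The resulting 24×16 matrix has rank 15, and its Smith normal form has invariant factors (1,1,1,1,1,1,1,1,1,1,1,1,1,1,1).

Reading off H_k = ker ∂_k / im ∂_{k+1}:

  H_0: rank C_0 − rank ∂_1 = 8 − 7 = 1, and the invariant factors of ∂_1 are all 1, so H_0 ≅ Z.
  H_1: rank ker ∂_1 − rank ∂_2 = (24 − 7) − 15 = 2, and the invariant factors of ∂_2 are all 1, so H_1 ≅ Z^2.
  H_2: rank ker ∂_2 − rank ∂_3 = (16 − 15) − 0 = 1, and there is no ∂_3, so H_2 ≅ Z.

As a check, the Euler characteristic is 8 − 24 + 16 = 0, which agrees with 1 − 2 + 1 = 0.
(K is a triangulation of the torus T^2.)

H_0 ≅ Z,  H_1 ≅ Z^2,  H_2 ≅ Z.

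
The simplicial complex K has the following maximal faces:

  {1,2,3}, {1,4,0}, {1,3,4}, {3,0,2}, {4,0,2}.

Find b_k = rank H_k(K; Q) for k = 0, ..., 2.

Fix the vertex order 0 < 1 < 2 < 3 < 4 and write every simplex with vertices in increasing order. Then dim K = 2 and the simplices of K are:

  0-simplices (5): [0], [1], [2], [3], [4]
  1-simplices (10): [0,1], [0,2], [0,3], [0,4], [1,2], [1,3], [1,4], [2,3], [2,4], [3,4]
  2-simplices (5): [0,1,4], [0,2,3], [0,2,4], [1,2,3], [1,3,4]

so the chain groups are C_0 ≅ Z^5, C_1 ≅ Z^10, C_2 ≅ Z^5.

∂_1: C_1 → C_0 sends each edge [p,q] (with p < q) to q − p.
As a 5×10 matrix over Z this has rank 4, with invariant factors (1,1,1,1).

∂_2: C_2 → C_1 maps a triangle to the signed sum of its edges. For instance
  ∂[0,1,4] = [1,4] − [0,4] + [0,1],
  ∂[0,2,4] = [2,4] − [0,4] + [0,2].
This gives a 10×5 integer matrix of rank 5; reducing to Smith normal form yields diagonal entries (1,1,1,1,1).

Computing H_k = (kernel of ∂_k) / (image of ∂_{k+1}):

  H_0: rank C_0 − rank ∂_1 = 5 − 4 = 1, and the invariant factors of ∂_1 are all 1, so H_0 ≅ Z.
  H_1: rank ker ∂_1 − rank ∂_2 = (10 − 4) − 5 = 1, and the invariant factors of ∂_2 are all 1, so H_1 ≅ Z.
  H_2: rank ker ∂_2 − rank ∂_3 = (5 − 5) − 0 = 0, and there is no ∂_3, so H_2 ≅ 0.

As a check, the Euler characteristic is 5 − 10 + 5 = 0, which agrees with 1 − 1 + 0 = 0.

Hence the Betti numbers are b_0 = 1, b_1 = 1, b_2 = 0.

b_0 = 1, b_1 = 1, b_2 = 0.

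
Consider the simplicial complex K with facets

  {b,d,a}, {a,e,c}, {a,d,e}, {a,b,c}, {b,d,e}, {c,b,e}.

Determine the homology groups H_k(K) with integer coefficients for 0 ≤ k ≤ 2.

Take the total order a < b < c < d < e on the vertex set. Then K (dimension 2) consists of the simplices:

  0-simplices (5): a, b, c, d, e
  1-simplices (9): ab, ac, ad, ae, bc, bd, be, ce, de
  2-simplices (6): abc, abd, ace, ade, bce, bde

giving chain groups C_0 ≅ Z^5, C_1 ≅ Z^9, C_2 ≅ Z^6.

Boundary ∂_1: C_1 → C_0 maps an edge to its endpoints' difference, ∂[p,q] = q − p.
This gives a 5×9 integer matrix of rank 4; reducing to Smith normal form yields diagonal entries (1,1,1,1).

The boundary map ∂_2: C_2 → C_1 sends each 2-simplex [p,q,r] to [q,r] − [p,r] + [p,q]. For instance
  ∂bce = ce − be + bc,
  ∂abd = bd − ad + ab.
This gives a 9×6 integer matrix of rank 5; reducing to Smith normal form yields diagonal entries (1,1,1,1,1).

From H_k ≅ ker(∂_k) / im(∂_{k+1}) we obtain:

  H_0: rank C_0 − rank ∂_1 = 5 − 4 = 1, and the invariant factors of ∂_1 are all 1, so H_0 = Z.
  H_1: rank ker ∂_1 − rank ∂_2 = (9 − 4) − 5 = 0, and the invariant factors of ∂_2 are all 1, so H_1 = 0.
  H_2: rank ker ∂_2 − rank ∂_3 = (6 − 5) − 0 = 1, and there is no ∂_3, so H_2 = Z.

(K is a triangulation of the 2-sphere S^2.)

H_0 ≅ Z,  H_1 = 0,  H_2 ≅ Z.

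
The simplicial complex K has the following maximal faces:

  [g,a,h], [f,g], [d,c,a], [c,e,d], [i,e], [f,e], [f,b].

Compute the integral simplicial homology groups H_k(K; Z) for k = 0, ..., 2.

Fix the vertex order a < b < c < d < e < f < g < h < i and write every simplex with vertices in increasing order. Then dim K = 2 and the simplices of K are:

  0-simplices (9): a, b, c, d, e, f, g, h, i
  1-simplices (12): ac, ad, ag, ah, bf, cd, ce, de, ef, ei, fg, gh
  2-simplices (3): acd, agh, cde

so the chain groups are C_0 ≅ Z^9, C_1 ≅ Z^12, C_2 ≅ Z^3.

∂_1: C_1 → C_0 is given by ∂[p,q] = [q] − [p].
The 9×12 boundary matrix has rank 8 and Smith normal form diag(1,1,1,1,1,1,1,1).

∂_2: C_2 → C_1 acts by ∂[p,q,r] = [q,r] − [p,r] + [p,q]. For instance
  ∂agh = gh − ah + ag,
  ∂cde = de − ce + cd.
This gives a 12×3 integer matrix of rank 3; reducing to Smith normal form yields diagonal entries (1,1,1).

Reading off H_k = ker ∂_k / im ∂_{k+1}:

  H_0: rank C_0 − rank ∂_1 = 9 − 8 = 1, and the invariant factors of ∂_1 are all 1, so H_0 ≅ Z.
  H_1: rank ker ∂_1 − rank ∂_2 = (12 − 8) − 3 = 1, and the invariant factors of ∂_2 are all 1, so H_1 ≅ Z.
  H_2: rank ker ∂_2 − rank ∂_3 = (3 − 3) − 0 = 0, and there is no ∂_3, so H_2 ≅ 0.

As a check, the Euler characteristic is 9 − 12 + 3 = 0, which agrees with 1 − 1 + 0 = 0.

H_0 = Z,  H_1 = Z,  H_2 = 0.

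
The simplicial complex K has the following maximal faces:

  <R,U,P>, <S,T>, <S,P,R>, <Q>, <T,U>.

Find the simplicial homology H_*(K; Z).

Take the total order P < Q < R < S < T < U on the vertex set. Then K (dimension 2) consists of the simplices:

  0-simplices (6): P, Q, R, S, T, U
  1-simplices (7): PR, PS, PU, RS, RU, ST, TU
  2-simplices (2): PRS, PRU

Hence C_0 ≅ Z^6, C_1 ≅ Z^7, C_2 ≅ Z^2.

Boundary ∂_1: C_1 → C_0 sends each edge [p,q] (with p < q) to q − p.
As a 6×7 matrix over Z this has rank 4, with invariant factors (1,1,1,1).

Boundary ∂_2: C_2 → C_1 sends each 2-simplex [p,q,r] to [q,r] − [p,r] + [p,q]. For instance
  ∂PRS = RS − PS + PR,
  ∂PRU = RU − PU + PR.
The resulting 7×2 matrix has rank 2, and its Smith normal form has invariant factors (1,1).

From H_k ≅ ker(∂_k) / im(∂_{k+1}) we obtain:

  H_0: rank C_0 − rank ∂_1 = 6 − 4 = 2, and the invariant factors of ∂_1 are all 1, so H_0 = Z^2.
  H_1: rank ker ∂_1 − rank ∂_2 = (7 − 4) − 2 = 1, and the invariant factors of ∂_2 are all 1, so H_1 = Z.
  H_2: rank ker ∂_2 − rank ∂_3 = (2 − 2) − 0 = 0, and there is no ∂_3, so H_2 = 0.

H_0 ≅ Z^2,  H_1 ≅ Z,  H_2 = 0.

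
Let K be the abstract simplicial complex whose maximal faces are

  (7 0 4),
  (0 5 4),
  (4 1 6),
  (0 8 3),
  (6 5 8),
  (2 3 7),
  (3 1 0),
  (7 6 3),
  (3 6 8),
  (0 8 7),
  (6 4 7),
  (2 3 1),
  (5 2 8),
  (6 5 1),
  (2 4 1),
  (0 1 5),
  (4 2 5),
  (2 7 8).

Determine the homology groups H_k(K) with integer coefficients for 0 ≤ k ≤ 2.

H_0 ≅ Z,  H_1 ≅ Z ⊕ Z/2Z,  H_2 = 0.

Fix the vertex order 0 < 1 < 2 < 3 < 4 < 5 < 6 < 7 < 8 and write every simplex with vertices in increasing order. Then dim K = 2 and the simplices of K are:

  0-simplices (9): [0], [1], [2], [3], [4], [5], [6], [7], [8]
  1-simplices (27): (27 of them)
  2-simplices (18): [0,1,3], [0,1,5], [0,3,8], [0,4,5], [0,4,7], [0,7,8], [1,2,3], [1,2,4], [1,4,6], [1,5,6], [2,3,7], [2,4,5], [2,5,8], [2,7,8], [3,6,7], [3,6,8], [4,6,7], [5,6,8]

so the chain groups are C_0 ≅ Z^9, C_1 ≅ Z^27, C_2 ≅ Z^18.

∂_1: C_1 → C_0 is given by ∂[p,q] = [q] − [p]. For instance
  ∂[4,5] = [5] − [4].
The resulting 9×27 matrix has rank 8, and its Smith normal form has invariant factors (1,1,1,1,1,1,1,1).

∂_2: C_2 → C_1 sends each 2-simplex [p,q,r] to [q,r] − [p,r] + [p,q]. For instance
  ∂[0,3,8] = [3,8] − [0,8] + [0,3],
  ∂[0,1,3] = [1,3] − [0,3] + [0,1].
The resulting 27×18 matrix has rank 18, and its Smith normal form has invariant factors (1,1,1,1,1,1,1,1,1,1,1,1,1,1,1,1,1,2).

From H_k ≅ ker(∂_k) / im(∂_{k+1}) we obtain:

  H_0: rank C_0 − rank ∂_1 = 9 − 8 = 1, and the invariant factors of ∂_1 are all 1, so H_0 = Z.
  H_1: rank ker ∂_1 − rank ∂_2 = (27 − 8) − 18 = 1, and ∂_2 has invariant factor 2 > 1, so H_1 = Z ⊕ Z/2Z.
  H_2: rank ker ∂_2 − rank ∂_3 = (18 − 18) − 0 = 0, and there is no ∂_3, so H_2 = 0.

As a check, the Euler characteristic is 9 − 27 + 18 = 0, which agrees with 1 − 1 + 0 = 0.
(K is a triangulation of the Klein bottle.)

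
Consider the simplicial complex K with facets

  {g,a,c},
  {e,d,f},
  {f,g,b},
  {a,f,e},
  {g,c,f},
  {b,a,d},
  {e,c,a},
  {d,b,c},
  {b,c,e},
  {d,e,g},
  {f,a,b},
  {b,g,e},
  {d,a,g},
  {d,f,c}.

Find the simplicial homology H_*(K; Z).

H_0 ≅ Z,  H_1 ≅ Z^2,  H_2 ≅ Z.

Order the vertices as a < b < c < d < e < f < g. Listing each simplex with vertices in this order, K has dimension 2 with simplices:

  0-simplices (7): a, b, c, d, e, f, g
  1-simplices (21): ab, ac, ad, ae, af, ag, bc, bd, be, bf, bg, cd, ce, cf, cg, de, df, dg, ef, eg, fg
  2-simplices (14): abd, abf, ace, acg, adg, aef, bcd, bce, beg, bfg, cdf, cfg, def, deg

Hence C_0 ≅ Z^7, C_1 ≅ Z^21, C_2 ≅ Z^14.

Boundary ∂_1: C_1 → C_0 maps an edge to its endpoints' difference, ∂[p,q] = q − p. For instance
  ∂bg = g − b.
As a 7×21 matrix over Z this has rank 6, with invariant factors (1,1,1,1,1,1).

∂_2: C_2 → C_1 sends each 2-simplex [p,q,r] to [q,r] − [p,r] + [p,q]. For instance
  ∂aef = ef − af + ae,
  ∂cdf = df − cf + cd.
As a 21×14 matrix over Z this has rank 13, with invariant factors (1,1,1,1,1,1,1,1,1,1,1,1,1).

Now H_k = ker ∂_k / im ∂_{k+1}, so:

  H_0: rank C_0 − rank ∂_1 = 7 − 6 = 1, and the invariant factors of ∂_1 are all 1, so H_0 ≅ Z.
  H_1: rank ker ∂_1 − rank ∂_2 = (21 − 6) − 13 = 2, and the invariant factors of ∂_2 are all 1, so H_1 ≅ Z^2.
  H_2: rank ker ∂_2 − rank ∂_3 = (14 − 13) − 0 = 1, and there is no ∂_3, so H_2 ≅ Z.

(K is a triangulation of the torus T^2.)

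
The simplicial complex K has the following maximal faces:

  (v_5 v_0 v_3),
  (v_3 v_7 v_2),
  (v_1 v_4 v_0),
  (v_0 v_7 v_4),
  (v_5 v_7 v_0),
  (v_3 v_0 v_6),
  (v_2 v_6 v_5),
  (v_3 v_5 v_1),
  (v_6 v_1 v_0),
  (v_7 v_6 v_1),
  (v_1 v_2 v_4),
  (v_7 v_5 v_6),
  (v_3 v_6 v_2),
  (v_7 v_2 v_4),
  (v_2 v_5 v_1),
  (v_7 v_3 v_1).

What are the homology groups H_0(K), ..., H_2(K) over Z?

We work with the vertex ordering v_0 < v_1 < v_2 < v_3 < v_4 < v_5 < v_6 < v_7. The simplices of K, each written with vertices in increasing order, are:

  0-simplices (8): [v_0], [v_1], [v_2], [v_3], [v_4], [v_5], [v_6], [v_7]
  1-simplices (24): (24 of them)
  2-simplices (16): (16 of them)

giving chain groups C_0 ≅ Z^8, C_1 ≅ Z^24, C_2 ≅ Z^16.

Boundary ∂_1: C_1 → C_0 maps an edge to its endpoints' difference, ∂[p,q] = q − p.
The 8×24 boundary matrix has rank 7 and Smith normal form diag(1,1,1,1,1,1,1).

∂_2: C_2 → C_1 acts by ∂[p,q,r] = [q,r] − [p,r] + [p,q]. For instance
  ∂[v_0,v_1,v_4] = [v_1,v_4] − [v_0,v_4] + [v_0,v_1],
  ∂[v_1,v_2,v_5] = [v_2,v_5] − [v_1,v_5] + [v_1,v_2].
This gives a 24×16 integer matrix of rank 15; reducing to Smith normal form yields diagonal entries (1,1,1,1,1,1,1,1,1,1,1,1,1,1,1).

Reading off H_k = ker ∂_k / im ∂_{k+1}:

  H_0: rank C_0 − rank ∂_1 = 8 − 7 = 1, and the invariant factors of ∂_1 are all 1, so H_0 = Z.
  H_1: rank ker ∂_1 − rank ∂_2 = (24 − 7) − 15 = 2, and the invariant factors of ∂_2 are all 1, so H_1 = Z^2.
  H_2: rank ker ∂_2 − rank ∂_3 = (16 − 15) − 0 = 1, and there is no ∂_3, so H_2 = Z.

(K is a triangulation of the torus T^2.)

H_0 ≅ Z,  H_1 ≅ Z^2,  H_2 ≅ Z.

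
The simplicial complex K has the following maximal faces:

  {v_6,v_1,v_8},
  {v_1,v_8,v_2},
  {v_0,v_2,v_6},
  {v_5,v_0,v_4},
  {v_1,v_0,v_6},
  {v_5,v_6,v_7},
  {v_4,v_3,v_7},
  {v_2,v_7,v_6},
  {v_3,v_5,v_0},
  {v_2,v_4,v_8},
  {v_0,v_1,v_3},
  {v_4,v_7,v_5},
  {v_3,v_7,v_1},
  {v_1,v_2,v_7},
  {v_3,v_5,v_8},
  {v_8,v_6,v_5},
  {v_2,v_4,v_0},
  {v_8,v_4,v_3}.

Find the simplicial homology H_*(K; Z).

Order the vertices as v_0 < v_1 < v_2 < v_3 < v_4 < v_5 < v_6 < v_7 < v_8. Listing each simplex with vertices in this order, K has dimension 2 with simplices:

  0-simplices (9): [v_0], [v_1], [v_2], [v_3], [v_4], [v_5], [v_6], [v_7], [v_8]
  1-simplices (27): (27 of them)
  2-simplices (18): (18 of them)

so the chain groups are C_0 ≅ Z^9, C_1 ≅ Z^27, C_2 ≅ Z^18.

∂_1: C_1 → C_0 sends each edge [p,q] (with p < q) to q − p. For instance
  ∂[v_3,v_5] = [v_5] − [v_3].
The resulting 9×27 matrix has rank 8, and its Smith normal form has invariant factors (1,1,1,1,1,1,1,1).

The boundary map ∂_2: C_2 → C_1 maps a triangle to the signed sum of its edges. For instance
  ∂[v_1,v_2,v_8] = [v_2,v_8] − [v_1,v_8] + [v_1,v_2],
  ∂[v_5,v_6,v_8] = [v_6,v_8] − [v_5,v_8] + [v_5,v_6].
The resulting 27×18 matrix has rank 18, and its Smith normal form has invariant factors (1,1,1,1,1,1,1,1,1,1,1,1,1,1,1,1,1,2).

Computing H_k = (kernel of ∂_k) / (image of ∂_{k+1}):

  H_0: rank C_0 − rank ∂_1 = 9 − 8 = 1, and the invariant factors of ∂_1 are all 1, so H_0 = Z.
  H_1: rank ker ∂_1 − rank ∂_2 = (27 − 8) − 18 = 1, and ∂_2 has invariant factor 2 > 1, so H_1 = Z ⊕ Z/2Z.
  H_2: rank ker ∂_2 − rank ∂_3 = (18 − 18) − 0 = 0, and there is no ∂_3, so H_2 = 0.

H_0 = Z,  H_1 = Z ⊕ Z/2Z,  H_2 = 0.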